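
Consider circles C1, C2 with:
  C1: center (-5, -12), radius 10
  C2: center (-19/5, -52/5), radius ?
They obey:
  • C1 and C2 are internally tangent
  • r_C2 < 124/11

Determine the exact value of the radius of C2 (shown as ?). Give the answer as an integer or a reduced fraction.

1. [int C1,C2]  r_C2² − 20r_C2 + 96 = 0  ⇒  r_C2 = 8 or 12
2. given r_C2 < 124/11: keep 8

8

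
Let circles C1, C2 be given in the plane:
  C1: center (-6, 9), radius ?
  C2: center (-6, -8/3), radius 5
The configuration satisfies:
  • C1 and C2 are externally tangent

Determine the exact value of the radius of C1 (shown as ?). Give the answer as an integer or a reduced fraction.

20/3

1. [ext C1·C2]  r_C1² + 10r_C1 − 1000/9 = 0  ⇒  r_C1 = 20/3 (r>0 drops 1)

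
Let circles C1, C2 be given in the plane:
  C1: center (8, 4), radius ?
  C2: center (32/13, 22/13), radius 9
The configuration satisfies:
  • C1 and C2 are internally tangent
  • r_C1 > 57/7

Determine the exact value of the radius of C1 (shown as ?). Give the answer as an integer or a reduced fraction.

15

1. [int C1,C2]  r_C1² − 18r_C1 + 45 = 0  ⇒  r_C1 = 3 or 15
2. given r_C1 > 57/7: keep 15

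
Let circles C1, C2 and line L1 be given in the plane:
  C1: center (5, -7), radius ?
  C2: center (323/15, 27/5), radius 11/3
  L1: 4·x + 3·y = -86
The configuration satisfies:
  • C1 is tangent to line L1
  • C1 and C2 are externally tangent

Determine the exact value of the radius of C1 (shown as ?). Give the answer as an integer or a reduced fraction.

17

1. [C1‖L1]  r_C1² − 289 = 0  ⇒  r_C1 = 17 (r>0 drops 1)
2. [ext C1·C2]  r_C1² + (22/3)r_C1 − 1241/3 = 0  ⇒  r_C1 = 17 (r>0 drops 1)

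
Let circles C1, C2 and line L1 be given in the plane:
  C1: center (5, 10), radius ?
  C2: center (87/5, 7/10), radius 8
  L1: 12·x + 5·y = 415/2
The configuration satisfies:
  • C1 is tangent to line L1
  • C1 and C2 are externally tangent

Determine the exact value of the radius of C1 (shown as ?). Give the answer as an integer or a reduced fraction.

1. [C1‖L1]  r_C1² − 225/4 = 0  ⇒  r_C1 = 15/2 (r>0 drops 1)
2. [ext C1·C2]  r_C1² + 16r_C1 − 705/4 = 0  ⇒  r_C1 = 15/2 (r>0 drops 1)

15/2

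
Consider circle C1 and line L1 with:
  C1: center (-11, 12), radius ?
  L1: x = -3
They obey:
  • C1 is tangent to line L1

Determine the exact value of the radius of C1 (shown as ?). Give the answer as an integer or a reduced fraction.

8

1. [C1‖L1]  r_C1² − 64 = 0  ⇒  r_C1 = 8 (r>0 drops 1)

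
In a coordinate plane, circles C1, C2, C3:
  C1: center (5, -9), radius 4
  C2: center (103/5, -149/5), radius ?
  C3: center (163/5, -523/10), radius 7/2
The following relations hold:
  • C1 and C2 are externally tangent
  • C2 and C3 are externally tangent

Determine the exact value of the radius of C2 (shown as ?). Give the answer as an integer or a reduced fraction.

22

1. [ext C1·C2]  r_C2² + 8r_C2 − 660 = 0  ⇒  r_C2 = 22 (r>0 drops 1)
2. [ext C2·C3]  r_C2² + 7r_C2 − 638 = 0  ⇒  r_C2 = 22 (r>0 drops 1)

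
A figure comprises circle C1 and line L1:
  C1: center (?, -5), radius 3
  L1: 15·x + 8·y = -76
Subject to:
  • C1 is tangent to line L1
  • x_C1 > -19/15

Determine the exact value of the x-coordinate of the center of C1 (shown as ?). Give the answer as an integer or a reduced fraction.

1. [C1‖L1]  x_C1² + (24/5)x_C1 − 29/5 = 0  ⇒  x_C1 = -29/5 or 1
2. given x_C1 > -19/15: keep 1

1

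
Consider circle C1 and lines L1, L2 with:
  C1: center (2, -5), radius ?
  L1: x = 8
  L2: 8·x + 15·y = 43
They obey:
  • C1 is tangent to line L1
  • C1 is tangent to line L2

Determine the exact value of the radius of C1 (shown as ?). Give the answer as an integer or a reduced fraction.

6

1. [C1‖L1]  r_C1² − 36 = 0  ⇒  r_C1 = 6 (r>0 drops 1)
2. [C1‖L2]  r_C1² − 36 = 0  ⇒  r_C1 = 6 (r>0 drops 1)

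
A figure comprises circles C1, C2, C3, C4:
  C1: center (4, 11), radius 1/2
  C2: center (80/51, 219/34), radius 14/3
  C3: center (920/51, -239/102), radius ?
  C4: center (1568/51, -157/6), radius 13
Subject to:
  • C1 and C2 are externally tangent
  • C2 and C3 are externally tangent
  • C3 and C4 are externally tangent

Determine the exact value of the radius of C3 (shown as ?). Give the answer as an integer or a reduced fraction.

1. [ext C2·C3]  r_C3² + (28/3)r_C3 − 980/3 = 0  ⇒  r_C3 = 14 (r>0 drops 1)
2. [ext C3·C4]  r_C3² + 26r_C3 − 560 = 0  ⇒  r_C3 = 14 (r>0 drops 1)

14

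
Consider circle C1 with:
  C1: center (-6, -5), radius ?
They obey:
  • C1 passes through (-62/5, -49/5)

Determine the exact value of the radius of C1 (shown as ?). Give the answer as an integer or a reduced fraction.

1. [C1∋P]  r_C1² − 64 = 0  ⇒  r_C1 = 8 (r>0 drops 1)

8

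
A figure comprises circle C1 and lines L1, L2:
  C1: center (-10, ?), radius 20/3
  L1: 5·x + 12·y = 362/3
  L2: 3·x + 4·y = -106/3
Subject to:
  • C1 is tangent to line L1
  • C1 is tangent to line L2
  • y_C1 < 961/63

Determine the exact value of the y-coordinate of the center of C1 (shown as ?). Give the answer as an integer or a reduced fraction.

1. [C1‖L1]  y_C1² − (256/9)y_C1 + 1351/9 = 0  ⇒  y_C1 = 7 or 193/9
2. [C1‖L2]  y_C1² + (8/3)y_C1 − 203/3 = 0  ⇒  y_C1 = -29/3 or 7

7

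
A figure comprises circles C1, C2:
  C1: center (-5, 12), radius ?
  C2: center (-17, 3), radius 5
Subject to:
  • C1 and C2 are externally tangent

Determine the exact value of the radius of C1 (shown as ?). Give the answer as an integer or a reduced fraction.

1. [ext C1·C2]  r_C1² + 10r_C1 − 200 = 0  ⇒  r_C1 = 10 (r>0 drops 1)

10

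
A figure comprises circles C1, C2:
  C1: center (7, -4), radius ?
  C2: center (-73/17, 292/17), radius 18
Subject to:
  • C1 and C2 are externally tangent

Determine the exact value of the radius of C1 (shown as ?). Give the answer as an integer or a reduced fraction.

6

1. [ext C1·C2]  r_C1² + 36r_C1 − 252 = 0  ⇒  r_C1 = 6 (r>0 drops 1)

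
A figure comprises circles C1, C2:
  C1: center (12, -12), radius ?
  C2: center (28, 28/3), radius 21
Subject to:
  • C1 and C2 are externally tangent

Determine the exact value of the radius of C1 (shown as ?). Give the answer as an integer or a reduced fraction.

17/3

1. [ext C1·C2]  r_C1² + 42r_C1 − 2431/9 = 0  ⇒  r_C1 = 17/3 (r>0 drops 1)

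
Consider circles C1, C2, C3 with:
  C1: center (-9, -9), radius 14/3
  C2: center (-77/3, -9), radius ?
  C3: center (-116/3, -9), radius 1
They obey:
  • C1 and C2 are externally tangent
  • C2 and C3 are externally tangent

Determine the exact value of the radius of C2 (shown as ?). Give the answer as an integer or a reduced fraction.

1. [ext C1·C2]  r_C2² + (28/3)r_C2 − 256 = 0  ⇒  r_C2 = 12 (r>0 drops 1)
2. [ext C2·C3]  r_C2² + 2r_C2 − 168 = 0  ⇒  r_C2 = 12 (r>0 drops 1)

12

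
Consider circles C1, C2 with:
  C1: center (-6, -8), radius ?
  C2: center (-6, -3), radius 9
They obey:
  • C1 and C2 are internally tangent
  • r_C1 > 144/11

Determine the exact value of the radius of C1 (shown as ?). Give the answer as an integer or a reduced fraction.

1. [int C1,C2]  r_C1² − 18r_C1 + 56 = 0  ⇒  r_C1 = 4 or 14
2. given r_C1 > 144/11: keep 14

14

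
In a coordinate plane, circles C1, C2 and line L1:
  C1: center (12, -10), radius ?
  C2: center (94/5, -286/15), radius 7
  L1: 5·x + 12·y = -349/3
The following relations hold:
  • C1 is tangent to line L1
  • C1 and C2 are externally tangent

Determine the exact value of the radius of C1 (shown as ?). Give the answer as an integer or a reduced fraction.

1. [C1‖L1]  r_C1² − 169/9 = 0  ⇒  r_C1 = 13/3 (r>0 drops 1)
2. [ext C1·C2]  r_C1² + 14r_C1 − 715/9 = 0  ⇒  r_C1 = 13/3 (r>0 drops 1)

13/3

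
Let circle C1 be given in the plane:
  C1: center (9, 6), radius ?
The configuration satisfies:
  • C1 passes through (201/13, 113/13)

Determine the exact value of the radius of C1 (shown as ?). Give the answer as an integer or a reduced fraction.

7

1. [C1∋P]  r_C1² − 49 = 0  ⇒  r_C1 = 7 (r>0 drops 1)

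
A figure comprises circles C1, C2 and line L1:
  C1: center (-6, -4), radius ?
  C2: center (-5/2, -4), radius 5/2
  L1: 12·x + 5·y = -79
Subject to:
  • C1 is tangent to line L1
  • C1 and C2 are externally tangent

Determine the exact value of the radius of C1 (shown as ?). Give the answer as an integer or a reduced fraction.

1. [C1‖L1]  r_C1² − 1 = 0  ⇒  r_C1 = 1 (r>0 drops 1)
2. [ext C1·C2]  r_C1² + 5r_C1 − 6 = 0  ⇒  r_C1 = 1 (r>0 drops 1)

1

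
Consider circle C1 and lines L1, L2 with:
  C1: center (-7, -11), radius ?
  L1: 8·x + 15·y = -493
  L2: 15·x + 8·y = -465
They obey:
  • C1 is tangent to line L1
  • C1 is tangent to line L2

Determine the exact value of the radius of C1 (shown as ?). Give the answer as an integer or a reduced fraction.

1. [C1‖L1]  r_C1² − 256 = 0  ⇒  r_C1 = 16 (r>0 drops 1)
2. [C1‖L2]  r_C1² − 256 = 0  ⇒  r_C1 = 16 (r>0 drops 1)

16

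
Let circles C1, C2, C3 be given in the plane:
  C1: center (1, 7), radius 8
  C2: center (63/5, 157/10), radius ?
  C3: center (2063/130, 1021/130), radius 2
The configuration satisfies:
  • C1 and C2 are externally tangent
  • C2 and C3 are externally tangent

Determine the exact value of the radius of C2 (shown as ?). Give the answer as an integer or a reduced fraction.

13/2

1. [ext C1·C2]  r_C2² + 16r_C2 − 585/4 = 0  ⇒  r_C2 = 13/2 (r>0 drops 1)
2. [ext C2·C3]  r_C2² + 4r_C2 − 273/4 = 0  ⇒  r_C2 = 13/2 (r>0 drops 1)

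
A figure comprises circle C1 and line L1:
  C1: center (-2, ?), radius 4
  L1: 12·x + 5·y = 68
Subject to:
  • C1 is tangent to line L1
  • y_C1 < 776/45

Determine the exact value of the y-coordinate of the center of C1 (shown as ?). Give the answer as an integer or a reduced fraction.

1. [C1‖L1]  y_C1² − (184/5)y_C1 + 1152/5 = 0  ⇒  y_C1 = 8 or 144/5
2. given y_C1 < 776/45: keep 8

8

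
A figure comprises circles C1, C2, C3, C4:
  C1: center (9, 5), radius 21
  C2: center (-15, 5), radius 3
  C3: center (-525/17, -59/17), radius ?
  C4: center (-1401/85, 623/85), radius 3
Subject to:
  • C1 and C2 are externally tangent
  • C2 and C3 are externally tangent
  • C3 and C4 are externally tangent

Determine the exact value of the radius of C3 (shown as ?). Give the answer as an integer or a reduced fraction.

15

1. [ext C2·C3]  r_C3² + 6r_C3 − 315 = 0  ⇒  r_C3 = 15 (r>0 drops 1)
2. [ext C3·C4]  r_C3² + 6r_C3 − 315 = 0  ⇒  r_C3 = 15 (r>0 drops 1)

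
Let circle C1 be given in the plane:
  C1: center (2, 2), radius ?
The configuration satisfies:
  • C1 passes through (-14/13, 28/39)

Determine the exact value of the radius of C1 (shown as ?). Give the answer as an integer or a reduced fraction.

1. [C1∋P]  r_C1² − 100/9 = 0  ⇒  r_C1 = 10/3 (r>0 drops 1)

10/3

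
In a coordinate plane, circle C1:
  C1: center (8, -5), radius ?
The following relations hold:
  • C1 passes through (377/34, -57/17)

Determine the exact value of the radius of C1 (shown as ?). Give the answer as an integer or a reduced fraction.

1. [C1∋P]  r_C1² − 49/4 = 0  ⇒  r_C1 = 7/2 (r>0 drops 1)

7/2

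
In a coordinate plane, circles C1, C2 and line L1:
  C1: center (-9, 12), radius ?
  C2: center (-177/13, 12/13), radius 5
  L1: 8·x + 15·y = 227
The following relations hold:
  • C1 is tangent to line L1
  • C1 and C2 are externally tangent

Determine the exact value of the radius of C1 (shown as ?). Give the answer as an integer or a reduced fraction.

7

1. [C1‖L1]  r_C1² − 49 = 0  ⇒  r_C1 = 7 (r>0 drops 1)
2. [ext C1·C2]  r_C1² + 10r_C1 − 119 = 0  ⇒  r_C1 = 7 (r>0 drops 1)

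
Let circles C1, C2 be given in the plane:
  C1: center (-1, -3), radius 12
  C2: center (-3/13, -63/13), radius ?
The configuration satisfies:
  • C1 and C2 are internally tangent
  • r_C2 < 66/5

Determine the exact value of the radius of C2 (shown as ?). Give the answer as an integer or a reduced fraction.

1. [int C1,C2]  r_C2² − 24r_C2 + 140 = 0  ⇒  r_C2 = 10 or 14
2. given r_C2 < 66/5: keep 10

10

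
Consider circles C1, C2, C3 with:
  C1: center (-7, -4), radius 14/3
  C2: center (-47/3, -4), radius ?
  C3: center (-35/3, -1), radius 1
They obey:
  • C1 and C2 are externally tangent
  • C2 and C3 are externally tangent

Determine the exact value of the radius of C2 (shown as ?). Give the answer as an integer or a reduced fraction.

1. [ext C1·C2]  r_C2² + (28/3)r_C2 − 160/3 = 0  ⇒  r_C2 = 4 (r>0 drops 1)
2. [ext C2·C3]  r_C2² + 2r_C2 − 24 = 0  ⇒  r_C2 = 4 (r>0 drops 1)

4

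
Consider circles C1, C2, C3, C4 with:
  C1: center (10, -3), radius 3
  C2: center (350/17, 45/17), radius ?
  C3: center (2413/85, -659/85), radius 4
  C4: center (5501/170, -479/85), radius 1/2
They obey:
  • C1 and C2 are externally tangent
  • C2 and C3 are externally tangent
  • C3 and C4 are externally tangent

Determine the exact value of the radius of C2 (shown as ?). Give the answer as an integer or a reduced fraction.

1. [ext C1·C2]  r_C2² + 6r_C2 − 135 = 0  ⇒  r_C2 = 9 (r>0 drops 1)
2. [ext C2·C3]  r_C2² + 8r_C2 − 153 = 0  ⇒  r_C2 = 9 (r>0 drops 1)

9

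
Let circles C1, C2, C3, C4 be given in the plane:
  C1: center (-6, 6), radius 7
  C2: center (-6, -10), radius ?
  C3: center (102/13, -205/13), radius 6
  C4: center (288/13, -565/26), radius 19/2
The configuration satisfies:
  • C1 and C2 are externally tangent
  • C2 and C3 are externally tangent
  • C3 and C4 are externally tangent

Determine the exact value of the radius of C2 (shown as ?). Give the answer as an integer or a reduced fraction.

1. [ext C1·C2]  r_C2² + 14r_C2 − 207 = 0  ⇒  r_C2 = 9 (r>0 drops 1)
2. [ext C2·C3]  r_C2² + 12r_C2 − 189 = 0  ⇒  r_C2 = 9 (r>0 drops 1)

9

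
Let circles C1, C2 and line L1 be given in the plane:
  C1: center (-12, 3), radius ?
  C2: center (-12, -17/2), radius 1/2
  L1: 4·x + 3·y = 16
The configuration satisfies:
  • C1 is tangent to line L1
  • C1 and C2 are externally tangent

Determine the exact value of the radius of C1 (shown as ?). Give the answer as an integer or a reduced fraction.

1. [C1‖L1]  r_C1² − 121 = 0  ⇒  r_C1 = 11 (r>0 drops 1)
2. [ext C1·C2]  r_C1² + 1r_C1 − 132 = 0  ⇒  r_C1 = 11 (r>0 drops 1)

11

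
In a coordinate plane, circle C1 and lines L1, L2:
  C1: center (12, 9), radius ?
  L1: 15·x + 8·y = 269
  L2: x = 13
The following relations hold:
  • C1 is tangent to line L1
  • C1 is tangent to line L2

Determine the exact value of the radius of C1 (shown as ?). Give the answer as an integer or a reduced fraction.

1. [C1‖L1]  r_C1² − 1 = 0  ⇒  r_C1 = 1 (r>0 drops 1)
2. [C1‖L2]  r_C1² − 1 = 0  ⇒  r_C1 = 1 (r>0 drops 1)

1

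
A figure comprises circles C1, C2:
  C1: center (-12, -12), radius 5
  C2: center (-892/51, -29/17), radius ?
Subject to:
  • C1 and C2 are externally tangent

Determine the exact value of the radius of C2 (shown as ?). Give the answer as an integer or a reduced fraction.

1. [ext C1·C2]  r_C2² + 10r_C2 − 1000/9 = 0  ⇒  r_C2 = 20/3 (r>0 drops 1)

20/3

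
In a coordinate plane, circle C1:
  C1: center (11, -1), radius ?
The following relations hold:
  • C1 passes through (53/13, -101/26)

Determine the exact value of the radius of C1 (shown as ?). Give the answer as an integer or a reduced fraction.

15/2

1. [C1∋P]  r_C1² − 225/4 = 0  ⇒  r_C1 = 15/2 (r>0 drops 1)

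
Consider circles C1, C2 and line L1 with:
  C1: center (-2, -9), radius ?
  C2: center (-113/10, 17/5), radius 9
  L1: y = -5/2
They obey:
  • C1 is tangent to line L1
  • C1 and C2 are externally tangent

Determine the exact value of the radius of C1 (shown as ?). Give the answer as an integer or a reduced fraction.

13/2

1. [C1‖L1]  r_C1² − 169/4 = 0  ⇒  r_C1 = 13/2 (r>0 drops 1)
2. [ext C1·C2]  r_C1² + 18r_C1 − 637/4 = 0  ⇒  r_C1 = 13/2 (r>0 drops 1)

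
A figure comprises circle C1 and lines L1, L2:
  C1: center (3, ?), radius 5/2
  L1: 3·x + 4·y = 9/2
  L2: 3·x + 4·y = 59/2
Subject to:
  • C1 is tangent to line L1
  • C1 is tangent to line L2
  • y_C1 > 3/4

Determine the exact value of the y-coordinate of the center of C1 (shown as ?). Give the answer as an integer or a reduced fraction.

1. [C1‖L1]  y_C1² + (9/4)y_C1 − 17/2 = 0  ⇒  y_C1 = -17/4 or 2
2. [C1‖L2]  y_C1² − (41/4)y_C1 + 33/2 = 0  ⇒  y_C1 = 2 or 33/4

2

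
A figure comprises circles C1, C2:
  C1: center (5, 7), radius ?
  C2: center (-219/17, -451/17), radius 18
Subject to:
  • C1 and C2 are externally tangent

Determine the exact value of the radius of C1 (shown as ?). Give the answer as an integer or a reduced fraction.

1. [ext C1·C2]  r_C1² + 36r_C1 − 1120 = 0  ⇒  r_C1 = 20 (r>0 drops 1)

20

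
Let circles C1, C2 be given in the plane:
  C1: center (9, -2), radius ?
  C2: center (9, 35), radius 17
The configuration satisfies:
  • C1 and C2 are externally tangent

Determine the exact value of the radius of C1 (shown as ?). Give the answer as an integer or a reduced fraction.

1. [ext C1·C2]  r_C1² + 34r_C1 − 1080 = 0  ⇒  r_C1 = 20 (r>0 drops 1)

20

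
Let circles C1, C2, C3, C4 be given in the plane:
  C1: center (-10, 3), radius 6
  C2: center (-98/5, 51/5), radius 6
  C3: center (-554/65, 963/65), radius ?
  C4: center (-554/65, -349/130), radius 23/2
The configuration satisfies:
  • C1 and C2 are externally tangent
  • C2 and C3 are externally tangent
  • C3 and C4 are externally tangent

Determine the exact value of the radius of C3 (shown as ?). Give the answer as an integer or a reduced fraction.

1. [ext C2·C3]  r_C3² + 12r_C3 − 108 = 0  ⇒  r_C3 = 6 (r>0 drops 1)
2. [ext C3·C4]  r_C3² + 23r_C3 − 174 = 0  ⇒  r_C3 = 6 (r>0 drops 1)

6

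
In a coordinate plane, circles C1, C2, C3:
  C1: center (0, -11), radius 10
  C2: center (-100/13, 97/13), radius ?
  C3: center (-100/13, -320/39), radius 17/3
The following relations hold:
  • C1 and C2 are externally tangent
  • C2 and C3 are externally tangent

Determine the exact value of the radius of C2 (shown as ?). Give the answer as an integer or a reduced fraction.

10

1. [ext C1·C2]  r_C2² + 20r_C2 − 300 = 0  ⇒  r_C2 = 10 (r>0 drops 1)
2. [ext C2·C3]  r_C2² + (34/3)r_C2 − 640/3 = 0  ⇒  r_C2 = 10 (r>0 drops 1)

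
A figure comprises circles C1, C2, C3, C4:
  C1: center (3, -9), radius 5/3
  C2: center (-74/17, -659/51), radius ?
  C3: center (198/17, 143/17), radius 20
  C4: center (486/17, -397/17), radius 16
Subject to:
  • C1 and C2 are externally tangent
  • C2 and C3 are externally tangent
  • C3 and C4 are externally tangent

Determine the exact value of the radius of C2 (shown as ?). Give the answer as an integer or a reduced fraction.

1. [ext C1·C2]  r_C2² + (10/3)r_C2 − 200/3 = 0  ⇒  r_C2 = 20/3 (r>0 drops 1)
2. [ext C2·C3]  r_C2² + 40r_C2 − 2800/9 = 0  ⇒  r_C2 = 20/3 (r>0 drops 1)

20/3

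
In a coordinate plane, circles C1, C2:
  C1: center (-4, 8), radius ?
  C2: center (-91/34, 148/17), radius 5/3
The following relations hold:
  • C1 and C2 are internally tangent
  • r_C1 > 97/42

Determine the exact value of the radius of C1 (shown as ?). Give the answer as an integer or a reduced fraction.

1. [int C1,C2]  r_C1² − (10/3)r_C1 + 19/36 = 0  ⇒  r_C1 = 1/6 or 19/6
2. given r_C1 > 97/42: keep 19/6

19/6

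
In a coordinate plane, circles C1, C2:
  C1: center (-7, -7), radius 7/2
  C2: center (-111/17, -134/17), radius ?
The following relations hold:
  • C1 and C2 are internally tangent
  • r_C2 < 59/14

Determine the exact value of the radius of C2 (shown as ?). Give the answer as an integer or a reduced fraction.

5/2

1. [int C1,C2]  r_C2² − 7r_C2 + 45/4 = 0  ⇒  r_C2 = 5/2 or 9/2
2. given r_C2 < 59/14: keep 5/2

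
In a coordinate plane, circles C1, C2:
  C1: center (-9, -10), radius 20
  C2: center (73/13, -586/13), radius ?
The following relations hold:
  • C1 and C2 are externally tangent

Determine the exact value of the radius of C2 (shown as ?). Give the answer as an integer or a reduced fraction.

1. [ext C1·C2]  r_C2² + 40r_C2 − 1044 = 0  ⇒  r_C2 = 18 (r>0 drops 1)

18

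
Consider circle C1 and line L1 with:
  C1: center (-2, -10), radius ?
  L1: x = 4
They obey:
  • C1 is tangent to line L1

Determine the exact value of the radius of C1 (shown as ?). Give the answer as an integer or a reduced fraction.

6

1. [C1‖L1]  r_C1² − 36 = 0  ⇒  r_C1 = 6 (r>0 drops 1)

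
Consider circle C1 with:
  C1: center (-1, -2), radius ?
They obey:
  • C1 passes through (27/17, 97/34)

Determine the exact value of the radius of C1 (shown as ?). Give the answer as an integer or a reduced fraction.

1. [C1∋P]  r_C1² − 121/4 = 0  ⇒  r_C1 = 11/2 (r>0 drops 1)

11/2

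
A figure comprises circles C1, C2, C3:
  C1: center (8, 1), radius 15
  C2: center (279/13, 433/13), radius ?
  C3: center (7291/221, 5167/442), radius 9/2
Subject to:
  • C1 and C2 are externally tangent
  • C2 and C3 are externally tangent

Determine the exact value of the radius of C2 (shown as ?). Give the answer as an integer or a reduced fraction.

1. [ext C1·C2]  r_C2² + 30r_C2 − 1000 = 0  ⇒  r_C2 = 20 (r>0 drops 1)
2. [ext C2·C3]  r_C2² + 9r_C2 − 580 = 0  ⇒  r_C2 = 20 (r>0 drops 1)

20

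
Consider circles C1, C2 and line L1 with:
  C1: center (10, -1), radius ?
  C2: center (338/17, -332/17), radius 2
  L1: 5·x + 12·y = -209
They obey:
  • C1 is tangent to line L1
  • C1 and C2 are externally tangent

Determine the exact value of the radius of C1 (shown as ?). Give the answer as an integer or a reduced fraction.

19

1. [C1‖L1]  r_C1² − 361 = 0  ⇒  r_C1 = 19 (r>0 drops 1)
2. [ext C1·C2]  r_C1² + 4r_C1 − 437 = 0  ⇒  r_C1 = 19 (r>0 drops 1)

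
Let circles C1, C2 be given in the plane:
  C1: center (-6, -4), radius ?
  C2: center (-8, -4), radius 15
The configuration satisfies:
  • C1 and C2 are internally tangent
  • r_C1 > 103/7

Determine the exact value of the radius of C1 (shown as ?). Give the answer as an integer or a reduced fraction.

17

1. [int C1,C2]  r_C1² − 30r_C1 + 221 = 0  ⇒  r_C1 = 13 or 17
2. given r_C1 > 103/7: keep 17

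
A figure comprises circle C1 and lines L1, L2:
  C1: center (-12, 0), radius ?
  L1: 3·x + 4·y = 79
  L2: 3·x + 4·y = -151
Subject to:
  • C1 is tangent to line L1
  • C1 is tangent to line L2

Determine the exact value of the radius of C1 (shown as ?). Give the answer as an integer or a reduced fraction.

1. [C1‖L1]  r_C1² − 529 = 0  ⇒  r_C1 = 23 (r>0 drops 1)
2. [C1‖L2]  r_C1² − 529 = 0  ⇒  r_C1 = 23 (r>0 drops 1)

23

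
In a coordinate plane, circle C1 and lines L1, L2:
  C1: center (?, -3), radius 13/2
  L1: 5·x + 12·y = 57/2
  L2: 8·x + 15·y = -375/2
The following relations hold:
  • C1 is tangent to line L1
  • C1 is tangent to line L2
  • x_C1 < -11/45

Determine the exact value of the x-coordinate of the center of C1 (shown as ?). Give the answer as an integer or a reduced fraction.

1. [C1‖L1]  x_C1² − (129/5)x_C1 − 596/5 = 0  ⇒  x_C1 = -4 or 149/5
2. [C1‖L2]  x_C1² + (285/8)x_C1 + 253/2 = 0  ⇒  x_C1 = -253/8 or -4

-4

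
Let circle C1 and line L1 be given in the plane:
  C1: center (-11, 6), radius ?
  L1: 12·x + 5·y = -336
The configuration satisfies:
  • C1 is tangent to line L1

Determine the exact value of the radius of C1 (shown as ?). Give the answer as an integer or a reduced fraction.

1. [C1‖L1]  r_C1² − 324 = 0  ⇒  r_C1 = 18 (r>0 drops 1)

18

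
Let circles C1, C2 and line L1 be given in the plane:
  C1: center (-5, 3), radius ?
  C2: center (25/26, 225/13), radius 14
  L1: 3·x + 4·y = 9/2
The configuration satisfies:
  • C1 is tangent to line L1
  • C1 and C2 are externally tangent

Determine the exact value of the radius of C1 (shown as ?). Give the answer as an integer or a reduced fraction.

1. [C1‖L1]  r_C1² − 9/4 = 0  ⇒  r_C1 = 3/2 (r>0 drops 1)
2. [ext C1·C2]  r_C1² + 28r_C1 − 177/4 = 0  ⇒  r_C1 = 3/2 (r>0 drops 1)

3/2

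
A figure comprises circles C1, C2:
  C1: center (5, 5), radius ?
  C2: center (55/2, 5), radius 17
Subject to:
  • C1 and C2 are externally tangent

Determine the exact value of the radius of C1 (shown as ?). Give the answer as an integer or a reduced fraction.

1. [ext C1·C2]  r_C1² + 34r_C1 − 869/4 = 0  ⇒  r_C1 = 11/2 (r>0 drops 1)

11/2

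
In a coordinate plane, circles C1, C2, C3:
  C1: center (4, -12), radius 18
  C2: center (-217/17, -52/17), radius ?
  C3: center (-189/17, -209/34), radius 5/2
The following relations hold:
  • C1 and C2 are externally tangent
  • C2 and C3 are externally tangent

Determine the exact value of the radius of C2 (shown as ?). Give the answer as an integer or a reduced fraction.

1. [ext C1·C2]  r_C2² + 36r_C2 − 37 = 0  ⇒  r_C2 = 1 (r>0 drops 1)
2. [ext C2·C3]  r_C2² + 5r_C2 − 6 = 0  ⇒  r_C2 = 1 (r>0 drops 1)

1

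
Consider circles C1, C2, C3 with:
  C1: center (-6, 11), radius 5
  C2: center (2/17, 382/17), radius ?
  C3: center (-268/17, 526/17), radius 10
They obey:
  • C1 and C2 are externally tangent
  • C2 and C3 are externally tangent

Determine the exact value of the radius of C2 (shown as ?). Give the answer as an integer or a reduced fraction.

8

1. [ext C1·C2]  r_C2² + 10r_C2 − 144 = 0  ⇒  r_C2 = 8 (r>0 drops 1)
2. [ext C2·C3]  r_C2² + 20r_C2 − 224 = 0  ⇒  r_C2 = 8 (r>0 drops 1)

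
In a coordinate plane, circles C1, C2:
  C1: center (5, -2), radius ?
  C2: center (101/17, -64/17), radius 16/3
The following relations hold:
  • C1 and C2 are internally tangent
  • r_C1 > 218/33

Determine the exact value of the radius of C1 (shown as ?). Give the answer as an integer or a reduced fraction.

22/3

1. [int C1,C2]  r_C1² − (32/3)r_C1 + 220/9 = 0  ⇒  r_C1 = 10/3 or 22/3
2. given r_C1 > 218/33: keep 22/3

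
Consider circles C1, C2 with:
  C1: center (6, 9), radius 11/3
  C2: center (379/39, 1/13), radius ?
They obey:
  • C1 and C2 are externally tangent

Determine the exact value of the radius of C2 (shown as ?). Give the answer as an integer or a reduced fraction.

6

1. [ext C1·C2]  r_C2² + (22/3)r_C2 − 80 = 0  ⇒  r_C2 = 6 (r>0 drops 1)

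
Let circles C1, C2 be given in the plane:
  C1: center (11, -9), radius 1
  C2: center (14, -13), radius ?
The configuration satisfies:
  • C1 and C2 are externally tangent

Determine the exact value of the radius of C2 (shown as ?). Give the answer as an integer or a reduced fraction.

4

1. [ext C1·C2]  r_C2² + 2r_C2 − 24 = 0  ⇒  r_C2 = 4 (r>0 drops 1)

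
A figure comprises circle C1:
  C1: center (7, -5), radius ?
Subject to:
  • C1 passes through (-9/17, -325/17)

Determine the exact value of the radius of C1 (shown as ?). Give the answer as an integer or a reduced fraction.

16

1. [C1∋P]  r_C1² − 256 = 0  ⇒  r_C1 = 16 (r>0 drops 1)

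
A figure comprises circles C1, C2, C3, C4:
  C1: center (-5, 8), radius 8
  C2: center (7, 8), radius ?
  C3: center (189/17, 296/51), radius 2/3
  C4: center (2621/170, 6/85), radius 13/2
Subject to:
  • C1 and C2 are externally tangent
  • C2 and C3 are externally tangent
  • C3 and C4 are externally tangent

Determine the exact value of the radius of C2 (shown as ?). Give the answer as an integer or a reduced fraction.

1. [ext C1·C2]  r_C2² + 16r_C2 − 80 = 0  ⇒  r_C2 = 4 (r>0 drops 1)
2. [ext C2·C3]  r_C2² + (4/3)r_C2 − 64/3 = 0  ⇒  r_C2 = 4 (r>0 drops 1)

4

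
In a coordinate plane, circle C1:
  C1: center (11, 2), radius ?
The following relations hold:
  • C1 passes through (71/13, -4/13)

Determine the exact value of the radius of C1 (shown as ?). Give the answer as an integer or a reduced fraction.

1. [C1∋P]  r_C1² − 36 = 0  ⇒  r_C1 = 6 (r>0 drops 1)

6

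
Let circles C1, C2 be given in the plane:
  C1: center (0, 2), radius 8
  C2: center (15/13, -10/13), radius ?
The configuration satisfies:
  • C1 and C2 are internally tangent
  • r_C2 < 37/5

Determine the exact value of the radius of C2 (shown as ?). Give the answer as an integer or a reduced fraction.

5

1. [int C1,C2]  r_C2² − 16r_C2 + 55 = 0  ⇒  r_C2 = 5 or 11
2. given r_C2 < 37/5: keep 5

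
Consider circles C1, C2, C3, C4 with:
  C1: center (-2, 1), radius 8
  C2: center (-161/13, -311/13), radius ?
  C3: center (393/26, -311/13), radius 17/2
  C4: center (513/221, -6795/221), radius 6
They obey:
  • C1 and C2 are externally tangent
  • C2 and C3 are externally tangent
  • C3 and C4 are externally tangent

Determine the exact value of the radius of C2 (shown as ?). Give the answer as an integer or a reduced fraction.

19

1. [ext C1·C2]  r_C2² + 16r_C2 − 665 = 0  ⇒  r_C2 = 19 (r>0 drops 1)
2. [ext C2·C3]  r_C2² + 17r_C2 − 684 = 0  ⇒  r_C2 = 19 (r>0 drops 1)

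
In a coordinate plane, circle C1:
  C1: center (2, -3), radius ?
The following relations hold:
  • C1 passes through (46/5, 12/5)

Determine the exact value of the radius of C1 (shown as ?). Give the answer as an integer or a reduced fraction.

9

1. [C1∋P]  r_C1² − 81 = 0  ⇒  r_C1 = 9 (r>0 drops 1)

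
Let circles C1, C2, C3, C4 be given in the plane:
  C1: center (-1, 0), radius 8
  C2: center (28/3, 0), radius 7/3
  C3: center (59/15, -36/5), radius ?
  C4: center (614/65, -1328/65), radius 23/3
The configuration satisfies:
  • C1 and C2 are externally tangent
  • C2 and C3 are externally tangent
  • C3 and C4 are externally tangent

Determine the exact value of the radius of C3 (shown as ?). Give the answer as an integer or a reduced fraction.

20/3

1. [ext C2·C3]  r_C3² + (14/3)r_C3 − 680/9 = 0  ⇒  r_C3 = 20/3 (r>0 drops 1)
2. [ext C3·C4]  r_C3² + (46/3)r_C3 − 440/3 = 0  ⇒  r_C3 = 20/3 (r>0 drops 1)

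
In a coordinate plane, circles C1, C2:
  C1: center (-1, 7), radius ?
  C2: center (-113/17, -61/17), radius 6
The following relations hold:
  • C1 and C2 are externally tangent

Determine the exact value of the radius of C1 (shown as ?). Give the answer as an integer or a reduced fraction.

6

1. [ext C1·C2]  r_C1² + 12r_C1 − 108 = 0  ⇒  r_C1 = 6 (r>0 drops 1)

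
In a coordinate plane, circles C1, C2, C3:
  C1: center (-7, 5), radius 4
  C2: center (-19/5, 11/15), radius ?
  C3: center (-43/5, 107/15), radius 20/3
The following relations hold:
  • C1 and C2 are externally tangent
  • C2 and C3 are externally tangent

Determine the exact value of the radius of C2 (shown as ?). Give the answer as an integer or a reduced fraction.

1. [ext C1·C2]  r_C2² + 8r_C2 − 112/9 = 0  ⇒  r_C2 = 4/3 (r>0 drops 1)
2. [ext C2·C3]  r_C2² + (40/3)r_C2 − 176/9 = 0  ⇒  r_C2 = 4/3 (r>0 drops 1)

4/3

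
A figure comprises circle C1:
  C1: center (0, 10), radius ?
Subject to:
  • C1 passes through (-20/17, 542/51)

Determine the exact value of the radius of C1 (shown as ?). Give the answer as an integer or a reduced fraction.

1. [C1∋P]  r_C1² − 16/9 = 0  ⇒  r_C1 = 4/3 (r>0 drops 1)

4/3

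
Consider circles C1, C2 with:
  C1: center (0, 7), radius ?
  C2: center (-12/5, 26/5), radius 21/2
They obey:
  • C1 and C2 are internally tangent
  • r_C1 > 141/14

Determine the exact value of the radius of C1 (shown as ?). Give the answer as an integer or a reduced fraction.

1. [int C1,C2]  r_C1² − 21r_C1 + 405/4 = 0  ⇒  r_C1 = 15/2 or 27/2
2. given r_C1 > 141/14: keep 27/2

27/2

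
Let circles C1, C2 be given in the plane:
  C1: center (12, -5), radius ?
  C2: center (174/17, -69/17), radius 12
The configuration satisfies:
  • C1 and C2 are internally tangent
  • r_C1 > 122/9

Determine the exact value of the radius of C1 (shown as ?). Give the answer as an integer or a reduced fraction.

1. [int C1,C2]  r_C1² − 24r_C1 + 140 = 0  ⇒  r_C1 = 10 or 14
2. given r_C1 > 122/9: keep 14

14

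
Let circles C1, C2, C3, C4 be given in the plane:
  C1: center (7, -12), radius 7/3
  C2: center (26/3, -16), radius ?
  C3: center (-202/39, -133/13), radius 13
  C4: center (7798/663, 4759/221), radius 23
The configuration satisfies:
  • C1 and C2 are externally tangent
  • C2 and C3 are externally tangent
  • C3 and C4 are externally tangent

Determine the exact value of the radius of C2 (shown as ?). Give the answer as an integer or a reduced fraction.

2

1. [ext C1·C2]  r_C2² + (14/3)r_C2 − 40/3 = 0  ⇒  r_C2 = 2 (r>0 drops 1)
2. [ext C2·C3]  r_C2² + 26r_C2 − 56 = 0  ⇒  r_C2 = 2 (r>0 drops 1)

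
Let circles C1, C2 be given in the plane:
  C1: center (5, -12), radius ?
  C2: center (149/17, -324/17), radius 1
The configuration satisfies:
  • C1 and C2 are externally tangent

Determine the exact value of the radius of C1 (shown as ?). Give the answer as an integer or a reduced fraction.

1. [ext C1·C2]  r_C1² + 2r_C1 − 63 = 0  ⇒  r_C1 = 7 (r>0 drops 1)

7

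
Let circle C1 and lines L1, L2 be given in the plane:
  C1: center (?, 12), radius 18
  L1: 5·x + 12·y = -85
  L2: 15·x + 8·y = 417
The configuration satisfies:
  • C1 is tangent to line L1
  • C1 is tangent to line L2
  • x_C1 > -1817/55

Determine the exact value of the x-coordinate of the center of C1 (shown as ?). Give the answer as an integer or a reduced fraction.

1

1. [C1‖L1]  x_C1² + (458/5)x_C1 − 463/5 = 0  ⇒  x_C1 = -463/5 or 1
2. [C1‖L2]  x_C1² − (214/5)x_C1 + 209/5 = 0  ⇒  x_C1 = 1 or 209/5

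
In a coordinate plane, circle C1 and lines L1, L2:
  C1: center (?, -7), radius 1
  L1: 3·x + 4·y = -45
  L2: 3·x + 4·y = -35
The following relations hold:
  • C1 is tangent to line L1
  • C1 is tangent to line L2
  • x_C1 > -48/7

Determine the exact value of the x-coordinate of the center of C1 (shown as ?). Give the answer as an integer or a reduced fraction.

1. [C1‖L1]  x_C1² + (34/3)x_C1 + 88/3 = 0  ⇒  x_C1 = -22/3 or -4
2. [C1‖L2]  x_C1² + (14/3)x_C1 + 8/3 = 0  ⇒  x_C1 = -4 or -2/3

-4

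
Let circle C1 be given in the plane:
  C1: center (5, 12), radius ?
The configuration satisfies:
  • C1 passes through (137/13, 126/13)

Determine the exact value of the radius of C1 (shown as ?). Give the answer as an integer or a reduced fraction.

6

1. [C1∋P]  r_C1² − 36 = 0  ⇒  r_C1 = 6 (r>0 drops 1)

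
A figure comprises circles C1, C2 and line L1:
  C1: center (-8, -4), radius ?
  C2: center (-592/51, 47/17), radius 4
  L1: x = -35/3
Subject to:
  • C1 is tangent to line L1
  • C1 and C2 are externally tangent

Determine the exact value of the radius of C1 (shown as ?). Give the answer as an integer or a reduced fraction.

1. [C1‖L1]  r_C1² − 121/9 = 0  ⇒  r_C1 = 11/3 (r>0 drops 1)
2. [ext C1·C2]  r_C1² + 8r_C1 − 385/9 = 0  ⇒  r_C1 = 11/3 (r>0 drops 1)

11/3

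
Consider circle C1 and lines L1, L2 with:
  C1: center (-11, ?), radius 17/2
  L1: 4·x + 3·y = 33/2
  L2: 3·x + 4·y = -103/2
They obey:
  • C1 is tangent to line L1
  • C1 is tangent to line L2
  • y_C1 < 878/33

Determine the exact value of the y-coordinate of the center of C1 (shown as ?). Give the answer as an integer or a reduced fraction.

6

1. [C1‖L1]  y_C1² − (121/3)y_C1 + 206 = 0  ⇒  y_C1 = 6 or 103/3
2. [C1‖L2]  y_C1² + (37/4)y_C1 − 183/2 = 0  ⇒  y_C1 = -61/4 or 6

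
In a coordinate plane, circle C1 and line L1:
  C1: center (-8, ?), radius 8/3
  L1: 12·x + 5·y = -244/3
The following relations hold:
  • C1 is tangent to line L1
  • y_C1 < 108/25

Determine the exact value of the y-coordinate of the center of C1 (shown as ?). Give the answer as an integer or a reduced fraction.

-4

1. [C1‖L1]  y_C1² − (88/15)y_C1 − 592/15 = 0  ⇒  y_C1 = -4 or 148/15
2. given y_C1 < 108/25: keep -4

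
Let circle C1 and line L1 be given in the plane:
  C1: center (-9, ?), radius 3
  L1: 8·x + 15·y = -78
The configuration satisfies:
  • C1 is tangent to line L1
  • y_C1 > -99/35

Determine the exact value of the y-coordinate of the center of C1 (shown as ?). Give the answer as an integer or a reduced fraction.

1. [C1‖L1]  y_C1² + (4/5)y_C1 − 57/5 = 0  ⇒  y_C1 = -19/5 or 3
2. given y_C1 > -99/35: keep 3

3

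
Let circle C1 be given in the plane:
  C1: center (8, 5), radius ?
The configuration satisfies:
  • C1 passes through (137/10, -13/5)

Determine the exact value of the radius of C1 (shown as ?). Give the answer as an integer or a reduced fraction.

19/2

1. [C1∋P]  r_C1² − 361/4 = 0  ⇒  r_C1 = 19/2 (r>0 drops 1)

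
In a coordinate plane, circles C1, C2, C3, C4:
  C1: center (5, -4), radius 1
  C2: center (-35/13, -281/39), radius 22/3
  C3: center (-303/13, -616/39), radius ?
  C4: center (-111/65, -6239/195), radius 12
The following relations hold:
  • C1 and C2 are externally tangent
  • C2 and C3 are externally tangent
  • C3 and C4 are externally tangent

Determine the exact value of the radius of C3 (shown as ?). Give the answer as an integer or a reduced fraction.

1. [ext C2·C3]  r_C3² + (44/3)r_C3 − 445 = 0  ⇒  r_C3 = 15 (r>0 drops 1)
2. [ext C3·C4]  r_C3² + 24r_C3 − 585 = 0  ⇒  r_C3 = 15 (r>0 drops 1)

15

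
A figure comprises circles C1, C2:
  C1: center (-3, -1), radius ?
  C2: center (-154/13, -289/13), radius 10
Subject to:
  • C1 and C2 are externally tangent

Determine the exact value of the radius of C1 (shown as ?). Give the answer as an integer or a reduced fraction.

13

1. [ext C1·C2]  r_C1² + 20r_C1 − 429 = 0  ⇒  r_C1 = 13 (r>0 drops 1)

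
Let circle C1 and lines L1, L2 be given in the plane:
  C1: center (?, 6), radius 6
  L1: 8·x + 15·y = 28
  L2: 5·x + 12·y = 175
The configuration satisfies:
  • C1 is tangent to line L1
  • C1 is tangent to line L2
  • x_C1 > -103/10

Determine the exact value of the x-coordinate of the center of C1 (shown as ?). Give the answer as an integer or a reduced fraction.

5

1. [C1‖L1]  x_C1² + (31/2)x_C1 − 205/2 = 0  ⇒  x_C1 = -41/2 or 5
2. [C1‖L2]  x_C1² − (206/5)x_C1 + 181 = 0  ⇒  x_C1 = 5 or 181/5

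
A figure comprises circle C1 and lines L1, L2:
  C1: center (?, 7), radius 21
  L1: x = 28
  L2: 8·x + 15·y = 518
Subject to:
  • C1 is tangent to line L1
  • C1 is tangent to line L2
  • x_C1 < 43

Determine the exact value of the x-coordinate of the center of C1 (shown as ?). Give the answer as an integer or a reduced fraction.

7

1. [C1‖L1]  x_C1² − 56x_C1 + 343 = 0  ⇒  x_C1 = 7 or 49
2. [C1‖L2]  x_C1² − (413/4)x_C1 + 2695/4 = 0  ⇒  x_C1 = 7 or 385/4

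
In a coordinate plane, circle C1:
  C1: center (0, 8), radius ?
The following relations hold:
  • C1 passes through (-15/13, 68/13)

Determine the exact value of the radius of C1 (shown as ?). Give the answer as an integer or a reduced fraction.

3

1. [C1∋P]  r_C1² − 9 = 0  ⇒  r_C1 = 3 (r>0 drops 1)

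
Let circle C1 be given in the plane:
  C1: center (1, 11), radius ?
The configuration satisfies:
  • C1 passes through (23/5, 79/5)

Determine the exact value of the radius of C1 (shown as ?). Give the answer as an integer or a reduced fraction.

6

1. [C1∋P]  r_C1² − 36 = 0  ⇒  r_C1 = 6 (r>0 drops 1)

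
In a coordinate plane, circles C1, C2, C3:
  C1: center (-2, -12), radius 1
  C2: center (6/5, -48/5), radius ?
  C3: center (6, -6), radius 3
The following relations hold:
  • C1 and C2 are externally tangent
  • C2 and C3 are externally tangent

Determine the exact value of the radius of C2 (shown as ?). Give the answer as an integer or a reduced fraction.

1. [ext C1·C2]  r_C2² + 2r_C2 − 15 = 0  ⇒  r_C2 = 3 (r>0 drops 1)
2. [ext C2·C3]  r_C2² + 6r_C2 − 27 = 0  ⇒  r_C2 = 3 (r>0 drops 1)

3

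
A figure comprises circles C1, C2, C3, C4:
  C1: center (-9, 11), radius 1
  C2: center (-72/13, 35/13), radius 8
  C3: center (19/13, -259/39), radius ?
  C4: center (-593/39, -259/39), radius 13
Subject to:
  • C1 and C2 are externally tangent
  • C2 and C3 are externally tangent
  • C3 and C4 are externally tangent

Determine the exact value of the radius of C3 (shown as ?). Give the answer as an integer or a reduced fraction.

11/3

1. [ext C2·C3]  r_C3² + 16r_C3 − 649/9 = 0  ⇒  r_C3 = 11/3 (r>0 drops 1)
2. [ext C3·C4]  r_C3² + 26r_C3 − 979/9 = 0  ⇒  r_C3 = 11/3 (r>0 drops 1)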